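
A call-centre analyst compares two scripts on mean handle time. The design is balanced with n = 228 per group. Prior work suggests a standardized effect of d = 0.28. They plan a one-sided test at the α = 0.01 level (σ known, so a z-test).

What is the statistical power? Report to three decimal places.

Power ≈ 0.746

Noncentrality parameter: δ = d·√(n/2) = 0.28 × √(228/2) = 2.9896
One-sided α = 0.01 → critical value z_{0.01} = 2.326.
Power = P(Z > 2.326 − δ) = Φ(0.663) = 0.7464.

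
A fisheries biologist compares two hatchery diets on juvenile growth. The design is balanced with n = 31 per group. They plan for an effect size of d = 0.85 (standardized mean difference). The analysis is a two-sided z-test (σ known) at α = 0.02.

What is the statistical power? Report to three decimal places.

Power ≈ 0.846

Noncentrality parameter: δ = d·√(n/2) = 0.85 × √(31/2) = 3.3465
Critical value for a two-sided test at α = 0.02: z_{α/2} = 2.326.
Power = Φ(δ − 2.326) + Φ(−δ − 2.326) = Φ(1.020) + Φ(-5.673) = 0.8462 + 0.0000 = 0.8462.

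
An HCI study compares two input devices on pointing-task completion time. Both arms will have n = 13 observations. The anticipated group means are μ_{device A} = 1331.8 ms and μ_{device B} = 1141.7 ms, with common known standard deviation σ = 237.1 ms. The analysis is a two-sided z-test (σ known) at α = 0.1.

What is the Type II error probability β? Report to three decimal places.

β ≈ 0.345

Standardized effect: d = |μ_{device A} − μ_{device B}| / σ = |1331.8 − 1141.7| / 237.1 = 0.8018
Noncentrality parameter: δ = d·√(n/2) = 0.8018 × √(13/2) = 2.0441
Critical value for a two-sided test at α = 0.1: z_{α/2} = 1.645.
Power = Φ(δ − 1.645) + Φ(−δ − 1.645) = Φ(0.399) + Φ(-3.689) = 0.6552 + 0.0001 = 0.6553.
Type II error: β = 1 − power = 1 − 0.6553 = 0.3447.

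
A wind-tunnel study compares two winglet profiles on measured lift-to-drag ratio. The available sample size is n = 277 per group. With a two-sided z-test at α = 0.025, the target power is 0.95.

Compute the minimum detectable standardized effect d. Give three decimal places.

Required noncentrality: δ = z_{0.0125} + z_{0.05} = 2.241 + 1.645 = 3.886.
(The second rejection-region term Φ(−δ − z_{α/2}) is negligible and dropped.)
δ = d·√(n/2) ⇒ d = δ/√(n/2) = 3.886/√(277/2) = 0.3302.

d ≈ 0.330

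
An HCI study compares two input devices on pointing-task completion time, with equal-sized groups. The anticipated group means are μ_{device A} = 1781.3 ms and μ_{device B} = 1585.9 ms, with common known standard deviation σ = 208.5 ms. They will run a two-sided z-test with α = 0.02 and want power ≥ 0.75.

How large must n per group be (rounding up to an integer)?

n = 21 per group

Standardized effect: d = |μ_{device A} − μ_{device B}| / σ = |1781.3 − 1585.9| / 208.5 = 0.9372
Set Φ(δ − 2.326) = 0.75; then δ − 2.326 = Φ⁻¹(0.75) = 0.674, giving δ = 3.001.
(The Φ(−δ − z_{α/2}) term is vanishingly small for δ > 0 and is dropped in the standard sample-size formula.)
δ = d·√(n/2) ⇒ n = 2(δ/d)² = 2 × (3.001 / 0.9372)² = 20.51.
Rounding up, n = 21 per group.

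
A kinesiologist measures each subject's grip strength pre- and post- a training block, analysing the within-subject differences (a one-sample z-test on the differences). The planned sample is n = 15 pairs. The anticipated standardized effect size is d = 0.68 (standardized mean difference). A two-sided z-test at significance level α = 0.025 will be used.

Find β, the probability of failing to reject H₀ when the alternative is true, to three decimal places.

β ≈ 0.347

Noncentrality parameter: δ = d·√n = 0.68 × √15 = 2.6336
Critical value for a two-sided test at α = 0.025: z_{α/2} = 2.241.
Power = Φ(δ − 2.241) + Φ(−δ − 2.241) = Φ(0.392) + Φ(-4.875) = 0.6526 + 0.0000 = 0.6526.
Type II error: β = 1 − power = 1 − 0.6526 = 0.3474.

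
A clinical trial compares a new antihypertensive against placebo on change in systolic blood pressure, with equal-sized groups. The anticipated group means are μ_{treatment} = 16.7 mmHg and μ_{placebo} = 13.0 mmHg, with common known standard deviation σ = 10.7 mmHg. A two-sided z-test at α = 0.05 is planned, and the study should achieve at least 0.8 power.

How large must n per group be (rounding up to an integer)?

n = 132 per group

Standardized effect: d = |μ_{treatment} − μ_{placebo}| / σ = |16.7 − 13.0| / 10.7 = 0.3458
For power 0.8 need Φ(δ − z_{0.025}) = 0.8, so δ = z_{0.025} + z_{0.20} = 1.960 + 0.842 = 2.802.
(Ignoring the negligible lower-tail rejection probability gives the usual closed-form inversion.)
δ = d·√(n/2) ⇒ n = 2(δ/d)² = 2 × (2.802 / 0.3458)² = 131.28.
Round up to the next whole unit.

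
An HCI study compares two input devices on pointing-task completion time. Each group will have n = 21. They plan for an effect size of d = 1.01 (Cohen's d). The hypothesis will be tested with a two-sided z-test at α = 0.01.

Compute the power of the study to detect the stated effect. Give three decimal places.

Power ≈ 0.757

Noncentrality parameter: δ = d·√(n/2) = 1.01 × √(21/2) = 3.2728
Two-sided α = 0.01 → critical value z_{0.005} = 2.576.
Power = Φ(δ − 2.576) + Φ(−δ − 2.576) = Φ(0.697) + Φ(-5.849) = 0.7571 + 0.0000 = 0.7571.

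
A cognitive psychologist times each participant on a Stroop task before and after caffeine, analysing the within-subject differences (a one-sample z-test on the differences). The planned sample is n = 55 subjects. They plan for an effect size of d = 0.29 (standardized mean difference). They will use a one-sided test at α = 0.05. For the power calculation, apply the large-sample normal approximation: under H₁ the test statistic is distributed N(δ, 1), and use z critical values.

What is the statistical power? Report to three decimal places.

Power ≈ 0.694

Noncentrality parameter: δ = d·√n = 0.29 × √55 = 2.1507
Critical value for a one-sided test at α = 0.05: z_α = 1.645.
Power = P(Z > 1.645 − δ) = Φ(0.506) = 0.6935.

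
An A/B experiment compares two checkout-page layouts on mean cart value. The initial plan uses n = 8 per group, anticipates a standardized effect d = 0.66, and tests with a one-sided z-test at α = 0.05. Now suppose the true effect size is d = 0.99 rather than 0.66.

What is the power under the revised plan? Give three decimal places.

Power ≈ 0.631

With d = 0.99: δ = d·√(n/2) = 0.99 × √(8/2) = 1.9800. Critical value z_{0.05} = 1.645.
Revised power = P(Z > 1.645 − δ) = Φ(0.335) = 0.6312.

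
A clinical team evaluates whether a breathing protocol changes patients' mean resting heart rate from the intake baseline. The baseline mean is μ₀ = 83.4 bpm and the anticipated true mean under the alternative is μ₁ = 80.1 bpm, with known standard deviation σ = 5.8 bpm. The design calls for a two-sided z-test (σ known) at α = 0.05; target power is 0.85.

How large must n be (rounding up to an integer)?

Standardized effect: d = |μ₁ − μ₀| / σ = |80.1 − 83.4| / 5.8 = 0.5690
For power 0.85 need Φ(δ − z_{0.025}) = 0.85, so δ = z_{0.025} + z_{0.15} = 1.960 + 1.036 = 2.996.
(For δ > 0 the lower-tail rejection region contributes negligibly to power, so the one-term inversion is standard.)
δ = d·√n ⇒ n = (δ/d)² = (2.996 / 0.5690)² = 27.73.
Rounding up, n = 28.

n = 28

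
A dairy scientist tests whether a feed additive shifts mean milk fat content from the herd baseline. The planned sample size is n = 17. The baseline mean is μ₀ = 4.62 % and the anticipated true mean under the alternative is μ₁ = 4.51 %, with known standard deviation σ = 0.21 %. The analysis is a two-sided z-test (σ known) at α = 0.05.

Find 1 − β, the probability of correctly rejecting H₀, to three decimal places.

Standardized effect: d = |μ₁ − μ₀| / σ = |4.51 − 4.62| / 0.21 = 0.5238
Noncentrality parameter: δ = d·√n = 0.5238 × √17 = 2.1597
Critical value for a two-sided test at α = 0.05: z_{α/2} = 1.960.
Power = Φ(δ − 1.960) + Φ(−δ − 1.960) = Φ(0.200) + Φ(-4.120) = 0.5792 + 0.0000 = 0.5792.

Power ≈ 0.579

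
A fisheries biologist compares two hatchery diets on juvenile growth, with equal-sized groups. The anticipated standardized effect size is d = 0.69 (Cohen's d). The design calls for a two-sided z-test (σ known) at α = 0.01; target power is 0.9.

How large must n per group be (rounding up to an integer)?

n = 63 per group

Set Φ(δ − 2.576) = 0.9; then δ − 2.576 = Φ⁻¹(0.9) = 1.282, giving δ = 3.857.
(The Φ(−δ − z_{α/2}) term is vanishingly small for δ > 0 and is dropped in the standard sample-size formula.)
δ = d·√(n/2) ⇒ n = 2(δ/d)² = 2 × (3.857 / 0.69)² = 62.51.
Round up to the next whole unit.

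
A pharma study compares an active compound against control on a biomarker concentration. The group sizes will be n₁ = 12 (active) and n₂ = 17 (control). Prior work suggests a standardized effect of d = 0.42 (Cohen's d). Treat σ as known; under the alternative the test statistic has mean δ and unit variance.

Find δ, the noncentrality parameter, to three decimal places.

δ ≈ 1.114

The noncentrality parameter scales effect size by the design's sample-size factor: δ = d / √(1/n₁ + 1/n₂) = 0.42 / √(1/12 + 1/17) = 1.1139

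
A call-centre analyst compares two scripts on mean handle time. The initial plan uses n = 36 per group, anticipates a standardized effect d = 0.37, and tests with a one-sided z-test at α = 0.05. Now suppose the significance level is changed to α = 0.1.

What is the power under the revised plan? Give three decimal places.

δ = d·√(n/2) = 0.37 × √(36/2) = 1.5698 (unchanged). New critical value: z_{0.1} = 1.282.
Revised power = P(Z > 1.282 − δ) = Φ(0.288) = 0.6134.

Power ≈ 0.613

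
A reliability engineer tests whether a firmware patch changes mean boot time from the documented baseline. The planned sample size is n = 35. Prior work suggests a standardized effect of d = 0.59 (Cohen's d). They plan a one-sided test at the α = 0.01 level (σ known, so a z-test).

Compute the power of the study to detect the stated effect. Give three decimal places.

Noncentrality parameter: δ = d·√n = 0.59 × √35 = 3.4905
Critical value for a one-sided test at α = 0.01: z_α = 2.326.
Power = Φ(δ − 2.326) = Φ(1.164) = 0.8778.

Power ≈ 0.878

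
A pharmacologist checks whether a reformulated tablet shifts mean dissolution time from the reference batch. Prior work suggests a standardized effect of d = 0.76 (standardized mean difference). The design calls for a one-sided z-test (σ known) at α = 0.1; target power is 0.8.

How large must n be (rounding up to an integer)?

n = 8

Set Φ(δ − 1.282) = 0.8; then δ − 1.282 = Φ⁻¹(0.8) = 0.842, giving δ = 2.123.
δ = d·√n ⇒ n = (δ/d)² = (2.123 / 0.76)² = 7.80.
Round up to the next whole unit.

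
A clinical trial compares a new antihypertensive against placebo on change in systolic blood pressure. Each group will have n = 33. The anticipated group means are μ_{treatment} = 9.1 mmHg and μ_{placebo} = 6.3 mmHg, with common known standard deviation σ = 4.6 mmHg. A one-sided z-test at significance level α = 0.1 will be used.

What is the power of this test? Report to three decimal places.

Standardized effect: d = |μ_{treatment} − μ_{placebo}| / σ = |9.1 − 6.3| / 4.6 = 0.6087
Noncentrality parameter: δ = d·√(n/2) = 0.6087 × √(33/2) = 2.4725
Critical value for a one-sided test at α = 0.1: z_α = 1.282.
Power = P(Z > 1.282 − δ) = Φ(1.191) = 0.8832.

Power ≈ 0.883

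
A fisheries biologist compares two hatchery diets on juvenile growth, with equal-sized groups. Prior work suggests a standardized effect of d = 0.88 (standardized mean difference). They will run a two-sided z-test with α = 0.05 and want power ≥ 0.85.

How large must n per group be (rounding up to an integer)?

n = 24 per group

For power 0.85 need Φ(δ − z_{0.025}) = 0.85, so δ = z_{0.025} + z_{0.15} = 1.960 + 1.036 = 2.996.
(For δ > 0 the lower-tail rejection region contributes negligibly to power, so the one-term inversion is standard.)
δ = d·√(n/2) ⇒ n = 2(δ/d)² = 2 × (2.996 / 0.88)² = 23.19.
Round up to the next whole unit.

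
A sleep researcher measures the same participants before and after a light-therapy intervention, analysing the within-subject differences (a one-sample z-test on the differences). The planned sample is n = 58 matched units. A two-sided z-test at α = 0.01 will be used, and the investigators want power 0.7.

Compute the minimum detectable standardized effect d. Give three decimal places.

Need Φ(δ − 2.576) = 0.7, so δ = 2.576 + 0.524 = 3.100.
(Lower-tail contribution to power is negligible for δ > 0.)
δ = d·√n ⇒ d = δ/√n = 3.100/√58 = 0.4071.

d ≈ 0.407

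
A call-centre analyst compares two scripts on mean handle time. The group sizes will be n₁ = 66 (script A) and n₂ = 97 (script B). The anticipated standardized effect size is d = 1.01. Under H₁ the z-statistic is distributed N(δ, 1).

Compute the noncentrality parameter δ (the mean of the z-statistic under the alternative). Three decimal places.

δ ≈ 6.330

The noncentrality parameter scales effect size by the design's sample-size factor: δ = d / √(1/n₁ + 1/n₂) = 1.01 / √(1/66 + 1/97) = 6.3297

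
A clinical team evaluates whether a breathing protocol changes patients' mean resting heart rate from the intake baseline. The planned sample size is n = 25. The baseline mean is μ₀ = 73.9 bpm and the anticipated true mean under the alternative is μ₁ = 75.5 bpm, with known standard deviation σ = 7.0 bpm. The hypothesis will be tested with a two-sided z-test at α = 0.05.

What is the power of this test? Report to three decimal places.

Standardized effect: d = |μ₁ − μ₀| / σ = |75.5 − 73.9| / 7.0 = 0.2286
Noncentrality parameter: δ = d·√n = 0.2286 × √25 = 1.1429
Critical value for a two-sided test at α = 0.05: z_{α/2} = 1.960.
Power = Φ(δ − 1.960) + Φ(−δ − 1.960) = Φ(-0.817) + Φ(-3.103) = 0.2069 + 0.0010 = 0.2079.

Power ≈ 0.208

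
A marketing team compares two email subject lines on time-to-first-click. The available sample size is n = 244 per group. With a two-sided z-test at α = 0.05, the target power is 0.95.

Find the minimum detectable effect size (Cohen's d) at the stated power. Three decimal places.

d ≈ 0.326

Need Φ(δ − 1.960) = 0.95, so δ = 1.960 + 1.645 = 3.605.
(The second rejection-region term Φ(−δ − z_{α/2}) is negligible and dropped.)
δ = d·√(n/2) ⇒ d = δ/√(n/2) = 3.605/√(244/2) = 0.3264.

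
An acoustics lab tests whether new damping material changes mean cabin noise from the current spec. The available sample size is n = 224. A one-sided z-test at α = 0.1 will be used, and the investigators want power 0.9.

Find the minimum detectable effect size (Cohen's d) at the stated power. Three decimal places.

d ≈ 0.171

Need Φ(δ − 1.282) = 0.9, so δ = 1.282 + 1.282 = 2.563.
δ = d·√n ⇒ d = δ/√n = 2.563/√224 = 0.1713.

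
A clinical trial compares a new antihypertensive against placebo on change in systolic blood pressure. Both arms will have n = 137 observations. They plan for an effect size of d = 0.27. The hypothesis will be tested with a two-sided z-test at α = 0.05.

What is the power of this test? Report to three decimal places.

Noncentrality parameter: δ = d·√(n/2) = 0.27 × √(137/2) = 2.2346
Critical value for a two-sided test at α = 0.05: z_{α/2} = 1.960.
Power = Φ(δ − 1.960) + Φ(−δ − 1.960) = Φ(0.275) + Φ(-4.195) = 0.6082 + 0.0000 = 0.6082.

Power ≈ 0.608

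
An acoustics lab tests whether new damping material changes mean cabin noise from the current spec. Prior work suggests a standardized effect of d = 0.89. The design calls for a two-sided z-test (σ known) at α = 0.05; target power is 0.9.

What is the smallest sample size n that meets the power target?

Set Φ(δ − 1.960) = 0.9; then δ − 1.960 = Φ⁻¹(0.9) = 1.282, giving δ = 3.242.
(For δ > 0 the lower-tail rejection region contributes negligibly to power, so the one-term inversion is standard.)
δ = d·√n ⇒ n = (δ/d)² = (3.242 / 0.89)² = 13.27.
Round up to the next whole unit.

n = 14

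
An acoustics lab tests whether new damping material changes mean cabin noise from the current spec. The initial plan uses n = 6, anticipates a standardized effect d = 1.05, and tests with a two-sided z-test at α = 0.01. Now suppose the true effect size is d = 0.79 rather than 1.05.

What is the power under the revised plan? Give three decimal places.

Power ≈ 0.261

With d = 0.79: δ = d·√n = 0.79 × √6 = 1.9351. Critical value z_{0.005} = 2.576.
Revised power = Φ(δ − 2.576) + Φ(−δ − 2.576) = Φ(-0.641) + Φ(-4.511) = 0.2608 + 0.0000 = 0.2609.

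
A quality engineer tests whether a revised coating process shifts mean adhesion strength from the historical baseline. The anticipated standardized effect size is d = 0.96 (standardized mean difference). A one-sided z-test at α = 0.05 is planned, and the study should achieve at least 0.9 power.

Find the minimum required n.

Set Φ(δ − 1.645) = 0.9; then δ − 1.645 = Φ⁻¹(0.9) = 1.282, giving δ = 2.926.
δ = d·√n ⇒ n = (δ/d)² = (2.926 / 0.96)² = 9.29.
Rounding up, n = 10.

n = 10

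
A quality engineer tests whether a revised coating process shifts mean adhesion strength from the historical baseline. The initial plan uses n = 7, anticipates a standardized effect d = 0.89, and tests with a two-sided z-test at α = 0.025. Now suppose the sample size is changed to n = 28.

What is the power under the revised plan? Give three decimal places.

With n = 28: δ = d·√n = 0.89 × √28 = 4.7094. Critical value z_{0.0125} = 2.241.
Revised power = Φ(δ − 2.241) + Φ(−δ − 2.241) = Φ(2.468) + Φ(-6.951) = 0.9932 + 0.0000 = 0.9932.

Power ≈ 0.993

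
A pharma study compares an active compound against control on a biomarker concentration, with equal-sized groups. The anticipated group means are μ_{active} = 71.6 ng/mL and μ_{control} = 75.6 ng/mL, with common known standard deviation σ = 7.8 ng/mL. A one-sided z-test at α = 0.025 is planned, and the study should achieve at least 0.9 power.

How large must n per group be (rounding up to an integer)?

Standardized effect: d = |μ_{active} − μ_{control}| / σ = |71.6 − 75.6| / 7.8 = 0.5128
Set Φ(δ − 1.960) = 0.9; then δ − 1.960 = Φ⁻¹(0.9) = 1.282, giving δ = 3.242.
δ = d·√(n/2) ⇒ n = 2(δ/d)² = 2 × (3.242 / 0.5128)² = 79.91.
Round up to the next whole unit.

n = 80 per group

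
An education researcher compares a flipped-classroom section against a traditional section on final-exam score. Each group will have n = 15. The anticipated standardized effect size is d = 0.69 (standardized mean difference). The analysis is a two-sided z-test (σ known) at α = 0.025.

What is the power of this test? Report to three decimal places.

Power ≈ 0.363

Noncentrality parameter: δ = d·√(n/2) = 0.69 × √(15/2) = 1.8896
Two-sided α = 0.025 → critical value z_{0.0125} = 2.241.
Power = Φ(δ − 2.241) + Φ(−δ − 2.241) = Φ(-0.352) + Φ(-4.131) = 0.3625 + 0.0000 = 0.3625.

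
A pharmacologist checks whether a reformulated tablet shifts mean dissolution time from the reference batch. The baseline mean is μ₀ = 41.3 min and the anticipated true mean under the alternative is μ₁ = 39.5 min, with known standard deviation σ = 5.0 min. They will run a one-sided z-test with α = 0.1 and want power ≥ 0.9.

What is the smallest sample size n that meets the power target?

n = 51

Standardized effect: d = |μ₁ − μ₀| / σ = |39.5 − 41.3| / 5.0 = 0.3600
Set Φ(δ − 1.282) = 0.9; then δ − 1.282 = Φ⁻¹(0.9) = 1.282, giving δ = 2.563.
δ = d·√n ⇒ n = (δ/d)² = (2.563 / 0.3600)² = 50.69.
Rounding up, n = 51.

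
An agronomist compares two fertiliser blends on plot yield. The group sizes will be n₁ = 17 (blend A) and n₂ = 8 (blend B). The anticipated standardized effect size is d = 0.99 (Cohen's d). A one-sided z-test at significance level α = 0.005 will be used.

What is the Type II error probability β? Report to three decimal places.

β ≈ 0.605

Noncentrality parameter: δ = d / √(1/n₁ + 1/n₂) = 0.99 / √(1/17 + 1/8) = 2.3091
One-sided α = 0.005 → critical value z_{0.005} = 2.576.
Power = Φ(δ − 2.576) = Φ(-0.267) = 0.3948.
Type II error: β = 1 − power = 1 − 0.3948 = 0.6052.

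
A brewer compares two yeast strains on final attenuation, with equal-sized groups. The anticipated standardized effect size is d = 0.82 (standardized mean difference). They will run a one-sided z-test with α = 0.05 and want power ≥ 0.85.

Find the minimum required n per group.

Set Φ(δ − 1.645) = 0.85; then δ − 1.645 = Φ⁻¹(0.85) = 1.036, giving δ = 2.681.
δ = d·√(n/2) ⇒ n = 2(δ/d)² = 2 × (2.681 / 0.82)² = 21.38.
Round up to the next whole unit.

n = 22 per group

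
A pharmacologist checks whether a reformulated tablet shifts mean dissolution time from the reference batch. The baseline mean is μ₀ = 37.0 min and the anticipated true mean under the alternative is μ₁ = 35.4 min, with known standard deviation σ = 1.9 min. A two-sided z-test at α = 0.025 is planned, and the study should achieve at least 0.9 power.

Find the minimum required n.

n = 18

Standardized effect: d = |μ₁ − μ₀| / σ = |35.4 − 37.0| / 1.9 = 0.8421
Set Φ(δ − 2.241) = 0.9; then δ − 2.241 = Φ⁻¹(0.9) = 1.282, giving δ = 3.523.
(For δ > 0 the lower-tail rejection region contributes negligibly to power, so the one-term inversion is standard.)
δ = d·√n ⇒ n = (δ/d)² = (3.523 / 0.8421)² = 17.50.
Round up to the next whole unit.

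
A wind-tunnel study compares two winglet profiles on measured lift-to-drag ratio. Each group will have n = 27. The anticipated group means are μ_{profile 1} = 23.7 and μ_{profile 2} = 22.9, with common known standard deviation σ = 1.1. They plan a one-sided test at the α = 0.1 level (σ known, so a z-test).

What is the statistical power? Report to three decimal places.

Standardized effect: d = |μ_{profile 1} − μ_{profile 2}| / σ = |23.7 − 22.9| / 1.1 = 0.7273
Noncentrality parameter: δ = d·√(n/2) = 0.7273 × √(27/2) = 2.6722
One-sided α = 0.1 → critical value z_{0.1} = 1.282.
Power = P(Z > 1.282 − δ) = Φ(1.391) = 0.9178.

Power ≈ 0.918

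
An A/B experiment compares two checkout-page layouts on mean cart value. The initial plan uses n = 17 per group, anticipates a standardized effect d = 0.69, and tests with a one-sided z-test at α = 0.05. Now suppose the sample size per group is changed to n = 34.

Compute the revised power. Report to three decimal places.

With n = 34 per group: δ = d·√(n/2) = 0.69 × √(34/2) = 2.8449. Critical value z_{0.05} = 1.645.
Revised power = Φ(δ − 1.645) = Φ(1.200) = 0.8849.

Power ≈ 0.885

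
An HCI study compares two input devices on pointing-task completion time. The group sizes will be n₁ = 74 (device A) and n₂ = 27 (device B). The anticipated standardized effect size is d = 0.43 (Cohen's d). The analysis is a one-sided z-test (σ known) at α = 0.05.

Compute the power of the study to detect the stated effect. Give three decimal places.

Power ≈ 0.606

Noncentrality parameter: λ = d / √(1/n₁ + 1/n₂) = 0.43 / √(1/74 + 1/27) = 1.9125
One-sided α = 0.05 → critical value z_{0.05} = 1.645.
Power = Φ(λ − 1.645) = Φ(0.268) = 0.6055.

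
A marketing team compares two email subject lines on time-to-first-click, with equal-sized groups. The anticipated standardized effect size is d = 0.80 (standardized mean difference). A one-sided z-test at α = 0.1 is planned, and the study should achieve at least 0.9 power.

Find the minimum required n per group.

n = 21 per group

Set Φ(δ − 1.282) = 0.9; then δ − 1.282 = Φ⁻¹(0.9) = 1.282, giving δ = 2.563.
δ = d·√(n/2) ⇒ n = 2(δ/d)² = 2 × (2.563 / 0.80)² = 20.53.
Round up to the next whole unit.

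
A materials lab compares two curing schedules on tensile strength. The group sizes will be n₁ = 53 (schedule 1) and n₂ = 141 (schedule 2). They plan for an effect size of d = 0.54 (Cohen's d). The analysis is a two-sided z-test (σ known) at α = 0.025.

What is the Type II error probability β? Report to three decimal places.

β ≈ 0.133

Noncentrality parameter: δ = d / √(1/n₁ + 1/n₂) = 0.54 / √(1/53 + 1/141) = 3.3515
Critical value for a two-sided test at α = 0.025: z_{α/2} = 2.241.
Power = Φ(δ − 2.241) + Φ(−δ − 2.241) = Φ(1.110) + Φ(-5.593) = 0.8665 + 0.0000 = 0.8665.
Type II error: β = 1 − power = 1 − 0.8665 = 0.1335.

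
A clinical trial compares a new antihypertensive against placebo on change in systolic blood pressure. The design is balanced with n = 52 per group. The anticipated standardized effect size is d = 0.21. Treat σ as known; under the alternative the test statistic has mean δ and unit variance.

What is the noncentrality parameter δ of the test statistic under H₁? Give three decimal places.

δ ≈ 1.071

The noncentrality parameter scales effect size by the design's sample-size factor: δ = d·√(n/2) = 0.21 × √(52/2) = 1.0708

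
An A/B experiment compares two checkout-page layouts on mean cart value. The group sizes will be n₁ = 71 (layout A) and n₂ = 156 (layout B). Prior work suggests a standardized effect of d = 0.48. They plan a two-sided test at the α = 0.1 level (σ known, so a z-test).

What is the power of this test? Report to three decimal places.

Noncentrality parameter: δ = d / √(1/n₁ + 1/n₂) = 0.48 / √(1/71 + 1/156) = 3.3529
Critical value for a two-sided test at α = 0.1: z_{α/2} = 1.645.
Power = Φ(δ − 1.645) + Φ(−δ − 1.645) = Φ(1.708) + Φ(-4.998) = 0.9562 + 0.0000 = 0.9562.

Power ≈ 0.956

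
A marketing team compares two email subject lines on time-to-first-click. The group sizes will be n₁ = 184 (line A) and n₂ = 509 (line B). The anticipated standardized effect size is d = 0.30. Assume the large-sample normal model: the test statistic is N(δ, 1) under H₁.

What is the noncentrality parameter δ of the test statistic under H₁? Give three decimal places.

δ ≈ 3.488

δ = d / √(1/n₁ + 1/n₂) = 0.30 / √(1/184 + 1/509) = 3.4876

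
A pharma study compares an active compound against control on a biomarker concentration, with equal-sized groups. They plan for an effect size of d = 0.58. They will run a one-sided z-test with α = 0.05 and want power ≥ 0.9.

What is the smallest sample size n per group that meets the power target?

n = 51 per group

Set Φ(δ − 1.645) = 0.9; then δ − 1.645 = Φ⁻¹(0.9) = 1.282, giving δ = 2.926.
δ = d·√(n/2) ⇒ n = 2(δ/d)² = 2 × (2.926 / 0.58)² = 50.91.
Rounding up, n = 51 per group.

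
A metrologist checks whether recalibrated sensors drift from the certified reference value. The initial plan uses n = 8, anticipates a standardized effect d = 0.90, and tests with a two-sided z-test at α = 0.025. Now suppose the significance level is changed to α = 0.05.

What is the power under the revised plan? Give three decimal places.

Power ≈ 0.721

δ = d·√n = 0.90 × √8 = 2.5456 (unchanged). New critical value: z_{0.025} = 1.960.
Revised power = Φ(δ − 1.960) + Φ(−δ − 1.960) = Φ(0.586) + Φ(-4.506) = 0.7209 + 0.0000 = 0.7209.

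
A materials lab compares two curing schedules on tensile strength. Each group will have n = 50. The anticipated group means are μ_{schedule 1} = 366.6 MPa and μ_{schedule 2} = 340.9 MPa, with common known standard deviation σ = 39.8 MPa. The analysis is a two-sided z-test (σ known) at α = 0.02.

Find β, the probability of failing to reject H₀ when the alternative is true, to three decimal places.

β ≈ 0.183

Standardized effect: d = |μ_{schedule 1} − μ_{schedule 2}| / σ = |366.6 − 340.9| / 39.8 = 0.6457
Noncentrality parameter: δ = d·√(n/2) = 0.6457 × √(50/2) = 3.2286
Two-sided α = 0.02 → critical value z_{0.01} = 2.326.
Power = Φ(δ − 2.326) + Φ(−δ − 2.326) = Φ(0.902) + Φ(-5.555) = 0.8166 + 0.0000 = 0.8166.
Type II error: β = 1 − power = 1 − 0.8166 = 0.1834.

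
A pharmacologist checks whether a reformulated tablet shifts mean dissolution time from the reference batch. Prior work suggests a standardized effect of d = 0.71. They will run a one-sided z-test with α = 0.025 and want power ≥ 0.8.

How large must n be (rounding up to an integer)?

n = 16

For power 0.8 need Φ(δ − z_{0.025}) = 0.8, so δ = z_{0.025} + z_{0.20} = 1.960 + 0.842 = 2.802.
δ = d·√n ⇒ n = (δ/d)² = (2.802 / 0.71)² = 15.57.
Rounding up, n = 16.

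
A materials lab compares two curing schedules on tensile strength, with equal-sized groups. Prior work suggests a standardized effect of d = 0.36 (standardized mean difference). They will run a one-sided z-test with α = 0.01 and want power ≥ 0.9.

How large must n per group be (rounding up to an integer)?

n = 201 per group

Set Φ(δ − 2.326) = 0.9; then δ − 2.326 = Φ⁻¹(0.9) = 1.282, giving δ = 3.608.
δ = d·√(n/2) ⇒ n = 2(δ/d)² = 2 × (3.608 / 0.36)² = 200.88.
Round up to the next whole unit.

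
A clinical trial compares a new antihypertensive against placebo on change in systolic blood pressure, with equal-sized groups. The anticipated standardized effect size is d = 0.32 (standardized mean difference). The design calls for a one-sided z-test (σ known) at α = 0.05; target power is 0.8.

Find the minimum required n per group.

n = 121 per group

For power 0.8 need Φ(δ − z_{0.05}) = 0.8, so δ = z_{0.05} + z_{0.20} = 1.645 + 0.842 = 2.486.
δ = d·√(n/2) ⇒ n = 2(δ/d)² = 2 × (2.486 / 0.32)² = 120.75.
Round up to the next whole unit.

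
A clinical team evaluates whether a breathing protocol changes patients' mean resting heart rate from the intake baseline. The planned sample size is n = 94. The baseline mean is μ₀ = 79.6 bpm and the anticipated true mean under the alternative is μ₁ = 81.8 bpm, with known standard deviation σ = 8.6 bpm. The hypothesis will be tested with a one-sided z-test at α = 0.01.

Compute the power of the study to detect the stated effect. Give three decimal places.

Power ≈ 0.561

Standardized effect: d = |μ₁ − μ₀| / σ = |81.8 − 79.6| / 8.6 = 0.2558
Noncentrality parameter: δ = d·√n = 0.2558 × √94 = 2.4802
Critical value for a one-sided test at α = 0.01: z_α = 2.326.
Power = P(Z > 2.326 − δ) = Φ(0.154) = 0.5611.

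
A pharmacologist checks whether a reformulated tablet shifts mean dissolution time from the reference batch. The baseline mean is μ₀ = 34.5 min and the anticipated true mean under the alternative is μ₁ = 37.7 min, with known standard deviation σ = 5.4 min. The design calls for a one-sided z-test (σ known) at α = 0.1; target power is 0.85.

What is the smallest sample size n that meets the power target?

Standardized effect: d = |μ₁ − μ₀| / σ = |37.7 − 34.5| / 5.4 = 0.5926
Set Φ(δ − 1.282) = 0.85; then δ − 1.282 = Φ⁻¹(0.85) = 1.036, giving δ = 2.318.
δ = d·√n ⇒ n = (δ/d)² = (2.318 / 0.5926)² = 15.30.
Round up to the next whole unit.

n = 16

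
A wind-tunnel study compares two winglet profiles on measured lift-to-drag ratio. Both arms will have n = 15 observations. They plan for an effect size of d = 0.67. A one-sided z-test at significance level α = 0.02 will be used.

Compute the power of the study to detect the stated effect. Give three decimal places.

Noncentrality parameter: λ = d·√(n/2) = 0.67 × √(15/2) = 1.8349
Critical value for a one-sided test at α = 0.02: z_α = 2.054.
Power = Φ(λ − 2.054) = Φ(-0.219) = 0.4134.

Power ≈ 0.413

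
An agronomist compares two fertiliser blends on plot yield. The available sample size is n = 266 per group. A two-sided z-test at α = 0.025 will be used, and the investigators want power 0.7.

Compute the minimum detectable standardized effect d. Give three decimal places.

Required noncentrality: δ = z_{0.0125} + z_{0.30} = 2.241 + 0.524 = 2.766.
(The second rejection-region term Φ(−δ − z_{α/2}) is negligible and dropped.)
δ = d·√(n/2) ⇒ d = δ/√(n/2) = 2.766/√(266/2) = 0.2398.

d ≈ 0.240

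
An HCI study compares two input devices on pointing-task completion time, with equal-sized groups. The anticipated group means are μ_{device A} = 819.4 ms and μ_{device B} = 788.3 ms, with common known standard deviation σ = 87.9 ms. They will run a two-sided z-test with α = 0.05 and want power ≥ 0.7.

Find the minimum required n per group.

n = 99 per group

Standardized effect: d = |μ_{device A} − μ_{device B}| / σ = |819.4 − 788.3| / 87.9 = 0.3538
Set Φ(δ − 1.960) = 0.7; then δ − 1.960 = Φ⁻¹(0.7) = 0.524, giving δ = 2.484.
(For δ > 0 the lower-tail rejection region contributes negligibly to power, so the one-term inversion is standard.)
δ = d·√(n/2) ⇒ n = 2(δ/d)² = 2 × (2.484 / 0.3538)² = 98.61.
Rounding up, n = 99 per group.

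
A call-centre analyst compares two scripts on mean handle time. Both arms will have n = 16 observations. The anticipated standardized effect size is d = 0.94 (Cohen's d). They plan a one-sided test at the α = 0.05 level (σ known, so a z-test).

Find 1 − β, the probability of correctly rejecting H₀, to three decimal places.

Noncentrality parameter: δ = d·√(n/2) = 0.94 × √(16/2) = 2.6587
One-sided α = 0.05 → critical value z_{0.05} = 1.645.
Power = P(Z > 1.645 − δ) = Φ(1.014) = 0.8447.

Power ≈ 0.845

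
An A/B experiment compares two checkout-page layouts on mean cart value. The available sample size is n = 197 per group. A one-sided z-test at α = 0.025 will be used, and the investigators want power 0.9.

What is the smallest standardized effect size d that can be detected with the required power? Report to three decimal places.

Required noncentrality: δ = z_{0.025} + z_{0.10} = 1.960 + 1.282 = 3.242.
δ = d·√(n/2) ⇒ d = δ/√(n/2) = 3.242/√(197/2) = 0.3266.

d ≈ 0.327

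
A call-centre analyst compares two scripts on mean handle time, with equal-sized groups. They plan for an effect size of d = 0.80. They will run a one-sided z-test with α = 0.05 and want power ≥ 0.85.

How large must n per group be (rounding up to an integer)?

Set Φ(δ − 1.645) = 0.85; then δ − 1.645 = Φ⁻¹(0.85) = 1.036, giving δ = 2.681.
δ = d·√(n/2) ⇒ n = 2(δ/d)² = 2 × (2.681 / 0.80)² = 22.47.
Round up to the next whole unit.

n = 23 per group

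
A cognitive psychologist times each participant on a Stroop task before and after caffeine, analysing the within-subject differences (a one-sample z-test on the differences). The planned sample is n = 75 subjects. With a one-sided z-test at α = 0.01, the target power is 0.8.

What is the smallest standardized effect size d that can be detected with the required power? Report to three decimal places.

d ≈ 0.366

Need Φ(δ − 2.326) = 0.8, so δ = 2.326 + 0.842 = 3.168.
δ = d·√n ⇒ d = δ/√n = 3.168/√75 = 0.3658.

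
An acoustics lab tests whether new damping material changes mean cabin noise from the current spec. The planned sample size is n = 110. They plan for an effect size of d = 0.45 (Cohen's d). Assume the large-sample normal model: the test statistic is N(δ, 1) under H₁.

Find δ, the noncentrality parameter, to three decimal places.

The noncentrality parameter scales effect size by the design's sample-size factor: δ = d·√n = 0.45 × √110 = 4.7196

δ ≈ 4.720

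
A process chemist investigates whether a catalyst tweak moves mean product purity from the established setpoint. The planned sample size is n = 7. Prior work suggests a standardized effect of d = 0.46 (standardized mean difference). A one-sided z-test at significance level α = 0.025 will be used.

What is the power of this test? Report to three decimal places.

Noncentrality parameter: δ = d·√n = 0.46 × √7 = 1.2170
Critical value for a one-sided test at α = 0.025: z_α = 1.960.
Power = P(Z > 1.960 − δ) = Φ(-0.743) = 0.2288.

Power ≈ 0.229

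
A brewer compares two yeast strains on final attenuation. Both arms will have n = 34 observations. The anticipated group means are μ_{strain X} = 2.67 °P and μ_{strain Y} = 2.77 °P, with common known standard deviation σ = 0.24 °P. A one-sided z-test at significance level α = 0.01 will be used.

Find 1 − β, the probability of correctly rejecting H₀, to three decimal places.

Standardized effect: d = |μ_{strain X} − μ_{strain Y}| / σ = |2.67 − 2.77| / 0.24 = 0.4167
Noncentrality parameter: δ = d·√(n/2) = 0.4167 × √(34/2) = 1.7180
Critical value for a one-sided test at α = 0.01: z_α = 2.326.
Power = Φ(δ − 2.326) = Φ(-0.608) = 0.2715.

Power ≈ 0.271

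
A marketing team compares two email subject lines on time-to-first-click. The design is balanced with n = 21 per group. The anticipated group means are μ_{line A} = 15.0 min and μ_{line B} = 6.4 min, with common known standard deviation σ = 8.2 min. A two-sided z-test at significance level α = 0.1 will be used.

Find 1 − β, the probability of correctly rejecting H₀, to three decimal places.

Standardized effect: d = |μ_{line A} − μ_{line B}| / σ = |15.0 − 6.4| / 8.2 = 1.0488
Noncentrality parameter: δ = d·√(n/2) = 1.0488 × √(21/2) = 3.3984
Critical value for a two-sided test at α = 0.1: z_{α/2} = 1.645.
Power = Φ(δ − 1.645) + Φ(−δ − 1.645) = Φ(1.754) + Φ(-5.043) = 0.9602 + 0.0000 = 0.9602.

Power ≈ 0.960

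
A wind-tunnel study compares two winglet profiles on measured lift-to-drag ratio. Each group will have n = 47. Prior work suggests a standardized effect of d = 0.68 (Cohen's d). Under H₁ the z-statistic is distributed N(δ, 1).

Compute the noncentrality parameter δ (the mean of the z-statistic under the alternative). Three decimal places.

δ ≈ 3.296

δ = d·√(n/2) = 0.68 × √(47/2) = 3.2964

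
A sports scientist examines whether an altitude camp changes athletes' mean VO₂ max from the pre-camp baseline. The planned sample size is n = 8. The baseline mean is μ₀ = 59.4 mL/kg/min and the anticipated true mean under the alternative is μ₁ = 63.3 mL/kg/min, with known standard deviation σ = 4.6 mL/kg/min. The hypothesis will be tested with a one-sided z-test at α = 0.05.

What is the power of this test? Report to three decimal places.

Standardized effect: d = |μ₁ − μ₀| / σ = |63.3 − 59.4| / 4.6 = 0.8478
Noncentrality parameter: λ = d·√n = 0.8478 × √8 = 2.3980
Critical value for a one-sided test at α = 0.05: z_α = 1.645.
Power = P(Z > 1.645 − λ) = Φ(0.753) = 0.7743.

Power ≈ 0.774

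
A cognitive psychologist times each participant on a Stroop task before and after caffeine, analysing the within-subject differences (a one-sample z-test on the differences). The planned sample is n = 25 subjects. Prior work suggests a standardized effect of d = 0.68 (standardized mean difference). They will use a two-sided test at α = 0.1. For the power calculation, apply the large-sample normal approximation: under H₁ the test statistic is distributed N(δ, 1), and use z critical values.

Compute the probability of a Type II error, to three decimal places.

Noncentrality parameter: δ = d·√n = 0.68 × √25 = 3.4000
Critical value for a two-sided test at α = 0.1: z_{α/2} = 1.645.
Power = Φ(δ − 1.645) + Φ(−δ − 1.645) = Φ(1.755) + Φ(-5.045) = 0.9604 + 0.0000 = 0.9604.
Type II error: β = 1 − power = 1 − 0.9604 = 0.0396.

β ≈ 0.040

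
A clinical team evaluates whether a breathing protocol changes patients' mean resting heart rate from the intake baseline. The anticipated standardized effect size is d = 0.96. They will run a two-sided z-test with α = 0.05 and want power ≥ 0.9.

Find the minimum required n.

For power 0.9 need Φ(δ − z_{0.025}) = 0.9, so δ = z_{0.025} + z_{0.10} = 1.960 + 1.282 = 3.242.
(For δ > 0 the lower-tail rejection region contributes negligibly to power, so the one-term inversion is standard.)
δ = d·√n ⇒ n = (δ/d)² = (3.242 / 0.96)² = 11.40.
Round up to the next whole unit.

n = 12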